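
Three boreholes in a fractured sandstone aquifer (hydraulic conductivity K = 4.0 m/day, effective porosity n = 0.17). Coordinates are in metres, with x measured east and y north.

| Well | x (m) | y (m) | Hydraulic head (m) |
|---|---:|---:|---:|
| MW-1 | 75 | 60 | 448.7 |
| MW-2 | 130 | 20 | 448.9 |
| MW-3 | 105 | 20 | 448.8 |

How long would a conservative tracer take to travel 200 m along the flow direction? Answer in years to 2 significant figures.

Taking MW-1 as reference: MW-2−MW-1 = (55, -40, +0.2); MW-3−MW-1 = (30, -40, +0.1).
Solve a·Δx + b·Δy = Δh: det = 55·(-40) − 30·(-40) = -1000.
∂h/∂x = [(+0.2)·(-40) − (+0.1)·(-40)] / -1000 = +0.004000
∂h/∂y = [55·(+0.1) − 30·(+0.2)] / -1000 = +0.0005000
|∇h| = √(0.004000² + 0.0005000²) = 0.004031
Seepage velocity v = K·i/n = 4.0 × 0.004031 / 0.17 = 0.09485 m/day.
t = 200 / 0.09485 = 2109 days = 5.77 years.

5.8 years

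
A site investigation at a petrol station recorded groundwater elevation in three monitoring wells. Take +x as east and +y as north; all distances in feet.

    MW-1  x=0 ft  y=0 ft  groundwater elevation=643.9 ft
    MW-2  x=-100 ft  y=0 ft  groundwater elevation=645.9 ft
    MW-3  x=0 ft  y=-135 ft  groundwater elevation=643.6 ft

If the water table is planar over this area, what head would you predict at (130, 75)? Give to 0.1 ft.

641.5 ft

∂h/∂x = (645.9 − 643.9) / (-100 − 0) = -0.02000
∂h/∂y = (643.6 − 643.9) / (-135 − 0) = +0.002222
h(130, 75) = 643.9 + (-0.02000)·(130) + (+0.002222)·(75) = 643.9 -2.600 +0.167 = 641.467 ft.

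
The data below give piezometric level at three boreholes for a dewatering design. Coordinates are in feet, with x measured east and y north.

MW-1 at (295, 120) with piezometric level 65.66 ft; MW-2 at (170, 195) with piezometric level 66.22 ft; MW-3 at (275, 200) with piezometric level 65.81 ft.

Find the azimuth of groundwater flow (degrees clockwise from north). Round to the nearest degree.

103°

Taking MW-1 as reference: MW-2−MW-1 = (-125, 75, +0.56); MW-3−MW-1 = (-20, 80, +0.15).
Solve a·Δx + b·Δy = Δh: det = (-125)·80 − (-20)·75 = -8500.
∂h/∂x = [(+0.56)·80 − (+0.15)·75] / -8500 = -0.003947
∂h/∂y = [(-125)·(+0.15) − (-20)·(+0.56)] / -8500 = +0.0008882
Flow direction (−∇h) has components (+0.003947 E, -0.0008882 N).
Azimuth = atan2(E, N) = atan2(+0.003947, -0.0008882) = 102.7° ≈ 103°.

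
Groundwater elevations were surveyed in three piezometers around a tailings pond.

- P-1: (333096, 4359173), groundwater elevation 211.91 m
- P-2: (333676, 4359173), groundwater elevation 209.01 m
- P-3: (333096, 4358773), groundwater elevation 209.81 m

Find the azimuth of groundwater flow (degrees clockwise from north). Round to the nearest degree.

∂h/∂x = (209.01 − 211.91) / (333676 − 333096) = -0.005000
∂h/∂y = (209.81 − 211.91) / (4358773 − 4359173) = +0.005250
Flow direction (−∇h) has components (+0.005000 E, -0.005250 N).
Azimuth = atan2(E, N) = atan2(+0.005000, -0.005250) = 136.4° ≈ 136°.

136°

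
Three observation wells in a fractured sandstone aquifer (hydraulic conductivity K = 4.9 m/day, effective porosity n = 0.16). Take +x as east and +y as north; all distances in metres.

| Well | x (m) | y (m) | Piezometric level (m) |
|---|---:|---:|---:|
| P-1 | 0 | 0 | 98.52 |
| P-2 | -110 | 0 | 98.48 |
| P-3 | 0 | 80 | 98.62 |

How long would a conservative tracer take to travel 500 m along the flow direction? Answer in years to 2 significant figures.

∂h/∂x = (98.48 − 98.52) / (-110 − 0) = +0.0003636
∂h/∂y = (98.62 − 98.52) / (80 − 0) = +0.001250
|∇h| = √(0.0003636² + 0.001250²) = 0.001302
Seepage velocity v = K·i/n = 4.9 × 0.001302 / 0.16 = 0.03987 m/day.
t = 500 / 0.03987 = 1.254e+04 days = 34.3 years.

34 years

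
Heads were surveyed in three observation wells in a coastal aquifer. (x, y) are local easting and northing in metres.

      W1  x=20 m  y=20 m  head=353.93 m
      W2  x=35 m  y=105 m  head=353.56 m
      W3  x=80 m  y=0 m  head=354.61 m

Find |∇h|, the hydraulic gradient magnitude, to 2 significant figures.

With h = a·x + b·y + c and W1 as origin, the differences give:
  15·a + 85·b = -0.37
  60·a + (-20)·b = +0.68
Eliminate b (×(-20) and ×85, subtract): -5400·a = -50.400 → a = ∂h/∂x = +0.009333
Back-substitute: b = ∂h/∂y = -0.006000.
|∇h| = √(0.009333² + -0.006000²) = 0.0111

0.011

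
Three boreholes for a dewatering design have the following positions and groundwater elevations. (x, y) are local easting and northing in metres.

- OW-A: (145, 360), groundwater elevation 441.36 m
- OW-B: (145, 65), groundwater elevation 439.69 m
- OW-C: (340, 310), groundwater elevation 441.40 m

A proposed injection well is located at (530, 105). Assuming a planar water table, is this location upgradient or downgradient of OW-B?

Taking OW-A as reference: OW-B−OW-A = (0, -295, -1.67); OW-C−OW-A = (195, -50, +0.04).
Determinant of the coordinate differences = 0·(-50) − 195·(-295) = 57525.
∂h/∂x = [(-1.67)·(-50) − (+0.04)·(-295)] / 57525 = +0.001657
∂h/∂y = [0·(+0.04) − 195·(-1.67)] / 57525 = +0.005661
Head at (530, 105) = 441.36 + (+0.001657)·(385) + (+0.005661)·(-255) = 440.55 m.
That is higher than the 439.69 m at OW-B, so the point is upgradient.

upgradient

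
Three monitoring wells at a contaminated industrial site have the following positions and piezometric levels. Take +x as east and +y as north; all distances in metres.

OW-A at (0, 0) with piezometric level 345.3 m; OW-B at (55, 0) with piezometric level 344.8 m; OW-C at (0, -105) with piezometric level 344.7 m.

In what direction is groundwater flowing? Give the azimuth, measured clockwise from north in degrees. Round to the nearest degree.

∂h/∂x = (344.8 − 345.3) / (55 − 0) = -0.009091
∂h/∂y = (344.7 − 345.3) / (-105 − 0) = +0.005714
Flow direction (−∇h) has components (+0.009091 E, -0.005714 N).
Azimuth = atan2(E, N) = atan2(+0.009091, -0.005714) = 122.2° ≈ 122°.

122°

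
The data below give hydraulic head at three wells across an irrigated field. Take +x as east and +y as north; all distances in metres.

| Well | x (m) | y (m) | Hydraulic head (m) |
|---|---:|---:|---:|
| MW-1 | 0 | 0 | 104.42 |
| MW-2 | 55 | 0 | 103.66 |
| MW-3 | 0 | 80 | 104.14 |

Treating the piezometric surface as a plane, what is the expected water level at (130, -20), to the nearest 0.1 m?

∂h/∂x = (103.66 − 104.42) / (55 − 0) = -0.01382
∂h/∂y = (104.14 − 104.42) / (80 − 0) = -0.003500
h(130, -20) = 104.42 + (-0.01382)·(130) + (-0.003500)·(-20) = 104.42 -1.796 +0.070 = 102.694 m.

102.7 m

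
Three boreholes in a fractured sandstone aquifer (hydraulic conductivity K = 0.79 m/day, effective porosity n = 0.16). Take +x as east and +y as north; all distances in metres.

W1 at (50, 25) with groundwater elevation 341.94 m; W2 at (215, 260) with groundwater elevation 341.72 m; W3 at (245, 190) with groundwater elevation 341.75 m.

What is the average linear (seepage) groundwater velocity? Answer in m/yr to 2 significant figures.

1.4 m/yr

With h = a·x + b·y + c and W1 as origin, the differences give:
  165·a + 235·b = -0.22
  195·a + 165·b = -0.19
Eliminate b (×165 and ×235, subtract): -18600·a = 8.350 → a = ∂h/∂x = -0.0004489
Back-substitute: b = ∂h/∂y = -0.0006210.
|∇h| = √(-0.0004489² + -0.0006210²) = 0.0007663
Seepage velocity v = K·i/n = 0.79 × 0.0007663 / 0.16 = 0.003784 m/day = 1.382 m/yr.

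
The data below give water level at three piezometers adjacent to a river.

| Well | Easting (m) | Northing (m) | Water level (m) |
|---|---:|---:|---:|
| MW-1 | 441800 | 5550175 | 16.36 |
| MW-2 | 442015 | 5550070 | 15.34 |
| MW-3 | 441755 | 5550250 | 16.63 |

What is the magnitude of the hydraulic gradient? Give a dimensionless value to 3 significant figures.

Differences from MW-1: to MW-2 (Δx, Δy, Δh) = (215, -105, -1.02); to MW-3 = (-45, 75, +0.27).
Solve a·Δx + b·Δy = Δh: det = 215·75 − (-45)·(-105) = 11400.
∂h/∂x = [(-1.02)·75 − (+0.27)·(-105)] / 11400 = -0.004224
∂h/∂y = [215·(+0.27) − (-45)·(-1.02)] / 11400 = +0.001066
|∇h| = √(-0.004224² + 0.001066²) = 0.004356

0.00436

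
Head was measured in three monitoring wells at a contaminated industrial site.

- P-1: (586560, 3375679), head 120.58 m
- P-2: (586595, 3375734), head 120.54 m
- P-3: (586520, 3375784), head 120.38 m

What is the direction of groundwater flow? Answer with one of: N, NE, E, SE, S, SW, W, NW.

Differences from P-1: to P-2 (Δx, Δy, Δh) = (35, 55, -0.04); to P-3 = (-40, 105, -0.20).
Solve a·Δx + b·Δy = Δh: det = 35·105 − (-40)·55 = 5875.
∂h/∂x = [(-0.04)·105 − (-0.20)·55] / 5875 = +0.001157
∂h/∂y = [35·(-0.20) − (-40)·(-0.04)] / 5875 = -0.001464
Flow = −∇h = (-0.001157 east, +0.001464 north), which points northwest.

NW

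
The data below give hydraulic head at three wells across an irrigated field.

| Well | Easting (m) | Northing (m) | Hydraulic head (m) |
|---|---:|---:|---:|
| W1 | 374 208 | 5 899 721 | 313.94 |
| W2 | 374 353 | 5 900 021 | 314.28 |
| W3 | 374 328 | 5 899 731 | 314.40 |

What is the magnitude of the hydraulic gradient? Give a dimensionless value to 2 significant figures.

0.0040

Differences from W1: to W2 (Δx, Δy, Δh) = (145, 300, +0.34); to W3 = (120, 10, +0.46).
Determinant of the coordinate differences = 145·10 − 120·300 = -34550.
∂h/∂x = [(+0.34)·10 − (+0.46)·300] / -34550 = +0.003896
∂h/∂y = [145·(+0.46) − 120·(+0.34)] / -34550 = -0.0007496
|∇h| = √(0.003896² + -0.0007496²) = 0.003967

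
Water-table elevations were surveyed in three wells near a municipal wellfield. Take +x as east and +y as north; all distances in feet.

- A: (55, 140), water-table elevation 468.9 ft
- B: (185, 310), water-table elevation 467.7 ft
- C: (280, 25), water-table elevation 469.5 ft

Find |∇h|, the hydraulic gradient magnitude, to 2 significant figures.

0.0066

Differences from A: to B (Δx, Δy, Δh) = (130, 170, -1.2); to C = (225, -115, +0.6).
Solve a·Δx + b·Δy = Δh: det = 130·(-115) − 225·170 = -53200.
∂h/∂x = [(-1.2)·(-115) − (+0.6)·170] / -53200 = -0.0006767
∂h/∂y = [130·(+0.6) − 225·(-1.2)] / -53200 = -0.006541
|∇h| = √(-0.0006767² + -0.006541²) = 0.006576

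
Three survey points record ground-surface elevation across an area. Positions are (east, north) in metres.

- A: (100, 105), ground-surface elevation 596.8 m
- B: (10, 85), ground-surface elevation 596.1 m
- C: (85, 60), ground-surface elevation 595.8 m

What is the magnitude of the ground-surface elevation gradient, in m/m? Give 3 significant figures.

0.0214 m/m

With z = a·x + b·y + c and A as origin, the differences give:
  (-90)·a + (-20)·b = -0.7
  (-15)·a + (-45)·b = -1.0
Eliminate b (×(-45) and ×(-20), subtract): 3750·a = 11.50 → a = ∂z/∂x = +0.003067
Back-substitute: b = ∂z/∂y = +0.02120.
|∇f| = √(0.003067² + 0.02120²) = 0.02142 m/m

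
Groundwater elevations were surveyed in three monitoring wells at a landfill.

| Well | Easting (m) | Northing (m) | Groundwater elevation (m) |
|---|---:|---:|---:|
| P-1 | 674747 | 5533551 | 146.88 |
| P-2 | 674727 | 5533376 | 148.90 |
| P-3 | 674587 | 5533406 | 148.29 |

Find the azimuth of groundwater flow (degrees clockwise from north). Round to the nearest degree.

Differences from P-1: to P-2 (Δx, Δy, Δh) = (-20, -175, +2.02); to P-3 = (-160, -145, +1.41).
Determinant of the coordinate differences = (-20)·(-145) − (-160)·(-175) = -25100.
∂h/∂x = [(+2.02)·(-145) − (+1.41)·(-175)] / -25100 = +0.001839
∂h/∂y = [(-20)·(+1.41) − (-160)·(+2.02)] / -25100 = -0.01175
Flow direction (−∇h) has components (-0.001839 E, +0.01175 N).
Azimuth = atan2(E, N) = atan2(-0.001839, +0.01175) = 351.1° ≈ 351°.

351°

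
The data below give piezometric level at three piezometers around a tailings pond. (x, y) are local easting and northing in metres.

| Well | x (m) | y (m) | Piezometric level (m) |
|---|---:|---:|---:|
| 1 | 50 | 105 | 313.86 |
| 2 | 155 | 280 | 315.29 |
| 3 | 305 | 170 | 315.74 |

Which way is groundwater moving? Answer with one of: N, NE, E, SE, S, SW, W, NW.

SW

Taking 1 as reference: 2−1 = (105, 175, +1.43); 3−1 = (255, 65, +1.88).
Determinant of the coordinate differences = 105·65 − 255·175 = -37800.
∂h/∂x = [(+1.43)·65 − (+1.88)·175] / -37800 = +0.006245
∂h/∂y = [105·(+1.88) − 255·(+1.43)] / -37800 = +0.004425
Flow = −∇h = (-0.006245 east, -0.004425 north), which points southwest.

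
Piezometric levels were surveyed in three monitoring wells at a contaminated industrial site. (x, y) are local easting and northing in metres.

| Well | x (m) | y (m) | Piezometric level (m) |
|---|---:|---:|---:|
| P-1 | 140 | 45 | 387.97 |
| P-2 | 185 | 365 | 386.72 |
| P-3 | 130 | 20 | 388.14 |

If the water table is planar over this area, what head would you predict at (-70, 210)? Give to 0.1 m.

389.9 m

With h = a·x + b·y + c and P-1 as origin, the differences give:
  45·a + 320·b = -1.25
  (-10)·a + (-25)·b = +0.17
Eliminate b (×(-25) and ×320, subtract): 2075·a = -23.150 → a = ∂h/∂x = -0.01116
Back-substitute: b = ∂h/∂y = -0.002337.
h(-70, 210) = 387.97 + (-0.01116)·(-210) + (-0.002337)·(165) = 387.97 +2.343 -0.386 = 389.927 m.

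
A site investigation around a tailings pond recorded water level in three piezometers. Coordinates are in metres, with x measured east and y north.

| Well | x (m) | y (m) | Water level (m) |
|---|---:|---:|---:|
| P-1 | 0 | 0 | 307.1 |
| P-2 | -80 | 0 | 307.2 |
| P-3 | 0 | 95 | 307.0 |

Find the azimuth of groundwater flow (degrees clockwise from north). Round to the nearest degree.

050°

∂h/∂x = (307.2 − 307.1) / (-80 − 0) = -0.001250
∂h/∂y = (307.0 − 307.1) / (95 − 0) = -0.001053
Flow direction (−∇h) has components (+0.001250 E, +0.001053 N).
Azimuth = atan2(E, N) = atan2(+0.001250, +0.001053) = 49.9° ≈ 050°.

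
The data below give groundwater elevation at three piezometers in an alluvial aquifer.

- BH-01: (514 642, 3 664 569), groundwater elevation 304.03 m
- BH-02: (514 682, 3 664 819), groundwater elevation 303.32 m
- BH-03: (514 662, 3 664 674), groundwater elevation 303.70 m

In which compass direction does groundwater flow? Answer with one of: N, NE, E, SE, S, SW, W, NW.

E

With h = a·x + b·y + c and BH-01 as origin, the differences give:
  40·a + 250·b = -0.71
  20·a + 105·b = -0.33
Eliminate b (×105 and ×250, subtract): -800·a = 7.950 → a = ∂h/∂x = -0.009937
Back-substitute: b = ∂h/∂y = -0.001250.
Flow = −∇h = (+0.009937 east, +0.001250 north), which points east.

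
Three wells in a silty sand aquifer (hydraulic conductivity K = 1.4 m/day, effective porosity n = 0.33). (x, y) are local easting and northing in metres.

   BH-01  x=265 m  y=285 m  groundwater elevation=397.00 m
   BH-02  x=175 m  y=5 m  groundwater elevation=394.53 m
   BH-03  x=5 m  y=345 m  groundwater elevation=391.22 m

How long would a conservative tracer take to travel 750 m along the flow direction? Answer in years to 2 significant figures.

Differences from BH-01: to BH-02 (Δx, Δy, Δh) = (-90, -280, -2.47); to BH-03 = (-260, 60, -5.78).
Determinant of the coordinate differences = (-90)·60 − (-260)·(-280) = -78200.
∂h/∂x = [(-2.47)·60 − (-5.78)·(-280)] / -78200 = +0.02259
∂h/∂y = [(-90)·(-5.78) − (-260)·(-2.47)] / -78200 = +0.001560
|∇h| = √(0.02259² + 0.001560²) = 0.02264
Seepage velocity v = K·i/n = 1.4 × 0.02264 / 0.33 = 0.09605 m/day.
t = 750 / 0.09605 = 7808 days = 21.4 years.

21 years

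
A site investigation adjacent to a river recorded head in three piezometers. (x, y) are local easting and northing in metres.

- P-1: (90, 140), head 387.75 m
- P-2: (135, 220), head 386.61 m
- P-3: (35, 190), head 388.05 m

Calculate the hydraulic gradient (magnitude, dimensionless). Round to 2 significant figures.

0.014

Taking P-1 as reference: P-2−P-1 = (45, 80, -1.14); P-3−P-1 = (-55, 50, +0.30).
Determinant of the coordinate differences = 45·50 − (-55)·80 = 6650.
∂h/∂x = [(-1.14)·50 − (+0.30)·80] / 6650 = -0.01218
∂h/∂y = [45·(+0.30) − (-55)·(-1.14)] / 6650 = -0.007398
|∇h| = √(-0.01218² + -0.007398²) = 0.01425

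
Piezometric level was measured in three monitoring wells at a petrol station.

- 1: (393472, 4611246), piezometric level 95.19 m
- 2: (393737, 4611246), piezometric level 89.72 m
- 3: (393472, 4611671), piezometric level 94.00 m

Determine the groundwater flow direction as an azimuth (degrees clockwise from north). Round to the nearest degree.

082°

∂h/∂x = (89.72 − 95.19) / (393737 − 393472) = -0.02064
∂h/∂y = (94.00 − 95.19) / (4611671 − 4611246) = -0.002800
Flow direction (−∇h) has components (+0.02064 E, +0.002800 N).
Azimuth = atan2(E, N) = atan2(+0.02064, +0.002800) = 82.3° ≈ 082°.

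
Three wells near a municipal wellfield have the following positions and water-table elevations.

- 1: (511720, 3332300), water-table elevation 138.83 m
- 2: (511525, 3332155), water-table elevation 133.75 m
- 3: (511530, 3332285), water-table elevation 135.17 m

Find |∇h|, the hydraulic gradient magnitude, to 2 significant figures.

0.021

Taking 1 as reference: 2−1 = (-195, -145, -5.08); 3−1 = (-190, -15, -3.66).
Determinant of the coordinate differences = (-195)·(-15) − (-190)·(-145) = -24625.
∂h/∂x = [(-5.08)·(-15) − (-3.66)·(-145)] / -24625 = +0.01846
∂h/∂y = [(-195)·(-3.66) − (-190)·(-5.08)] / -24625 = +0.01021
|∇h| = √(0.01846² + 0.01021²) = 0.0211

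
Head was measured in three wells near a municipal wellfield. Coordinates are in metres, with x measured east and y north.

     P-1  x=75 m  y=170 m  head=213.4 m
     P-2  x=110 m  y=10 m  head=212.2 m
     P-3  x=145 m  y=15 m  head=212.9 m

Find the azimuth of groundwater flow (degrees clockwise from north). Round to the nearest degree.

238°

Differences from P-1: to P-2 (Δx, Δy, Δh) = (35, -160, -1.2); to P-3 = (70, -155, -0.5).
Solve a·Δx + b·Δy = Δh: det = 35·(-155) − 70·(-160) = 5775.
∂h/∂x = [(-1.2)·(-155) − (-0.5)·(-160)] / 5775 = +0.01835
∂h/∂y = [35·(-0.5) − 70·(-1.2)] / 5775 = +0.01152
Flow direction (−∇h) has components (-0.01835 E, -0.01152 N).
Azimuth = atan2(E, N) = atan2(-0.01835, -0.01152) = 237.9° ≈ 238°.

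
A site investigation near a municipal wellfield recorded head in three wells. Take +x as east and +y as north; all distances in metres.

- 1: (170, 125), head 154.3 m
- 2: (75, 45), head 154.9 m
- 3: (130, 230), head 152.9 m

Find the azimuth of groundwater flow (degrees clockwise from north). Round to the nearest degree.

343°

Taking 1 as reference: 2−1 = (-95, -80, +0.6); 3−1 = (-40, 105, -1.4).
Solve a·Δx + b·Δy = Δh: det = (-95)·105 − (-40)·(-80) = -13175.
∂h/∂x = [(+0.6)·105 − (-1.4)·(-80)] / -13175 = +0.003719
∂h/∂y = [(-95)·(-1.4) − (-40)·(+0.6)] / -13175 = -0.01192
Flow direction (−∇h) has components (-0.003719 E, +0.01192 N).
Azimuth = atan2(E, N) = atan2(-0.003719, +0.01192) = 342.7° ≈ 343°.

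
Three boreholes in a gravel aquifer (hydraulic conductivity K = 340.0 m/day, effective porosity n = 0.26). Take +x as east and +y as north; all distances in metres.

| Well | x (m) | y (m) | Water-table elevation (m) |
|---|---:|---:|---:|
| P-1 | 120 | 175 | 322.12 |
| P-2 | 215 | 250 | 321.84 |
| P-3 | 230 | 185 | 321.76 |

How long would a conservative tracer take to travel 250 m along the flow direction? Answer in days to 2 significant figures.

Differences from P-1: to P-2 (Δx, Δy, Δh) = (95, 75, -0.28); to P-3 = (110, 10, -0.36).
Determinant of the coordinate differences = 95·10 − 110·75 = -7300.
∂h/∂x = [(-0.28)·10 − (-0.36)·75] / -7300 = -0.003315
∂h/∂y = [95·(-0.36) − 110·(-0.28)] / -7300 = +0.0004658
|∇h| = √(-0.003315² + 0.0004658²) = 0.003348
Seepage velocity v = K·i/n = 340.0 × 0.003348 / 0.26 = 4.378 m/day.
t = 250 / 4.378 = 57.1 days.

57 days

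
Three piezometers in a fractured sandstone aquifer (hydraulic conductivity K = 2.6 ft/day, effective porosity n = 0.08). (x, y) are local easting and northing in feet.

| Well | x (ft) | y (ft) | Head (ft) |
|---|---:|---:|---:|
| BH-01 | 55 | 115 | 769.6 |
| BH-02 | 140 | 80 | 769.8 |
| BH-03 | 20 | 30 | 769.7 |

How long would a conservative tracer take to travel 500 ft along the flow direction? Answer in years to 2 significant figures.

Three-point gradient (reference BH-01): Δ to BH-02 = (85, -35, +0.2), Δ to BH-03 = (-35, -85, +0.1).
∂h/∂x = +0.001598, ∂h/∂y = -0.001834 (det = -8450).
|∇h| = √(0.001598² + -0.001834²) = 0.002433
Seepage velocity v = K·i/n = 2.6 × 0.002433 / 0.08 = 0.07907 ft/day.
t = 500 / 0.07907 = 6324 days = 17.3 years.

17 years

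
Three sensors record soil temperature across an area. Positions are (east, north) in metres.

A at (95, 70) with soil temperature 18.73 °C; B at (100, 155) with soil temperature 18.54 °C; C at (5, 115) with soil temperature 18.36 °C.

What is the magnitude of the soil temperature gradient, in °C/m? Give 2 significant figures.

0.0038 °C/m

With T = a·x + b·y + c and A as origin, the differences give:
  5·a + 85·b = -0.19
  (-90)·a + 45·b = -0.37
Eliminate b (×45 and ×85, subtract): 7875·a = 22.900 → a = ∂T/∂x = +0.002908
Back-substitute: b = ∂T/∂y = -0.002406.
|∇f| = √(0.002908² + -0.002406²) = 0.003774 °C/m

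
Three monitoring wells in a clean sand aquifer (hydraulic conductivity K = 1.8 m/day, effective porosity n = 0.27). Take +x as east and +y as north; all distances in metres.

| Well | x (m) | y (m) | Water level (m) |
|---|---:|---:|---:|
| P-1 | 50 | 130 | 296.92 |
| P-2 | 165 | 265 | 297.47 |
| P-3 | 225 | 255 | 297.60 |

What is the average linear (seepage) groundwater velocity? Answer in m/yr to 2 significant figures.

7.7 m/yr

Three-point gradient (reference P-1): Δ to P-2 = (115, 135, +0.55), Δ to P-3 = (175, 125, +0.68).
∂h/∂x = +0.002492, ∂h/∂y = +0.001951 (det = -9250).
|∇h| = √(0.002492² + 0.001951²) = 0.003165
Seepage velocity v = K·i/n = 1.8 × 0.003165 / 0.27 = 0.0211 m/day = 7.707 m/yr.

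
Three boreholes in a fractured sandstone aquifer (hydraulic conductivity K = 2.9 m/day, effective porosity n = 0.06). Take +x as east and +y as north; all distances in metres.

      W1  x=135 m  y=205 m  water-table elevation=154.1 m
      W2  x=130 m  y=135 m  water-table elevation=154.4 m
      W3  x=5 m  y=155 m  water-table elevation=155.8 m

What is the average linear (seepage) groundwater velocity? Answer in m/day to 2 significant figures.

0.59 m/day

Taking W1 as reference: W2−W1 = (-5, -70, +0.3); W3−W1 = (-130, -50, +1.7).
Determinant of the coordinate differences = (-5)·(-50) − (-130)·(-70) = -8850.
∂h/∂x = [(+0.3)·(-50) − (+1.7)·(-70)] / -8850 = -0.01175
∂h/∂y = [(-5)·(+1.7) − (-130)·(+0.3)] / -8850 = -0.003446
|∇h| = √(-0.01175² + -0.003446²) = 0.01224
Seepage velocity v = K·i/n = 2.9 × 0.01224 / 0.06 = 0.5916 m/day.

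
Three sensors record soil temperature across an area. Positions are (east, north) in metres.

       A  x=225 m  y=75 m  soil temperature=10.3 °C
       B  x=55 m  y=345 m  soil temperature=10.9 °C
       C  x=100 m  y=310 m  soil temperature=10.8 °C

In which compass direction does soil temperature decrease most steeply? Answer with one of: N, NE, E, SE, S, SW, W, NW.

With T = a·x + b·y + c and A as origin, the differences give:
  (-170)·a + 270·b = +0.6
  (-125)·a + 235·b = +0.5
Eliminate b (×235 and ×270, subtract): -6200·a = 6.00 → a = ∂T/∂x = -0.0009677
Back-substitute: b = ∂T/∂y = +0.001613.
Steepest decrease is along −∇f = (+0.0009677 E, -0.001613 N) → southeast.

SE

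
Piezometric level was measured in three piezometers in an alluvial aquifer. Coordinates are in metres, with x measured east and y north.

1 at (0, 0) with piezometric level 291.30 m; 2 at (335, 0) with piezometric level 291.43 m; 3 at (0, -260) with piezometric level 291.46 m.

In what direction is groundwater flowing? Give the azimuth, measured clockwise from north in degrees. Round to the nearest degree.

∂h/∂x = (291.43 − 291.30) / (335 − 0) = +0.0003881
∂h/∂y = (291.46 − 291.30) / (-260 − 0) = -0.0006154
Flow direction (−∇h) has components (-0.0003881 E, +0.0006154 N).
Azimuth = atan2(E, N) = atan2(-0.0003881, +0.0006154) = 327.8° ≈ 328°.

328°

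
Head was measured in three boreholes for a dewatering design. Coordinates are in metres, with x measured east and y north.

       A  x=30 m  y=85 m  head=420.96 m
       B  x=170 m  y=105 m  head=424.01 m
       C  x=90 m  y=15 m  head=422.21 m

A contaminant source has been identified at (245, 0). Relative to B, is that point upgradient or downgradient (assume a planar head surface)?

With h = a·x + b·y + c and A as origin, the differences give:
  140·a + 20·b = +3.05
  60·a + (-70)·b = +1.25
Eliminate b (×(-70) and ×20, subtract): -11000·a = -238.500 → a = ∂h/∂x = +0.02168
Back-substitute: b = ∂h/∂y = +0.0007273.
Head at (245, 0) = 420.96 + (+0.02168)·(215) + (+0.0007273)·(-85) = 425.56 m.
That is higher than the 424.01 m at B, so the point is upgradient.

upgradient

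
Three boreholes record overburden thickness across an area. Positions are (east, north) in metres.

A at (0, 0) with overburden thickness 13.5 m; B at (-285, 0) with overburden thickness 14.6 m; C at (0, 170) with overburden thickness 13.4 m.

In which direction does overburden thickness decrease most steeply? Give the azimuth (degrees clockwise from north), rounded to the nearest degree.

∂d/∂x = (14.6 − 13.5) / (-285 − 0) = -0.003860
∂d/∂y = (13.4 − 13.5) / (170 − 0) = -0.0005882
Steepest decrease is along −∇f: components (+0.003860 E, +0.0005882 N).
Azimuth = atan2(+0.003860, +0.0005882) = 81.3° ≈ 081°.

081°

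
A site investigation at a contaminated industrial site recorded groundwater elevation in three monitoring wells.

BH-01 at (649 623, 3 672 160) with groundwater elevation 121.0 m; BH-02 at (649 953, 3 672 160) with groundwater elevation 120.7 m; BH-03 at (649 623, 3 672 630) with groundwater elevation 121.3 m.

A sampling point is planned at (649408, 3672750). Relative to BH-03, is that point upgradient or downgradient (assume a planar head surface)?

upgradient

∂h/∂x = (120.7 − 121.0) / (649953 − 649623) = -0.0009091
∂h/∂y = (121.3 − 121.0) / (3672630 − 3672160) = +0.0006383
Head at (649408, 3672750) = 121.0 + (-0.0009091)·(-215) + (+0.0006383)·(590) = 121.57 m.
That is higher than the 121.3 m at BH-03, so the point is upgradient.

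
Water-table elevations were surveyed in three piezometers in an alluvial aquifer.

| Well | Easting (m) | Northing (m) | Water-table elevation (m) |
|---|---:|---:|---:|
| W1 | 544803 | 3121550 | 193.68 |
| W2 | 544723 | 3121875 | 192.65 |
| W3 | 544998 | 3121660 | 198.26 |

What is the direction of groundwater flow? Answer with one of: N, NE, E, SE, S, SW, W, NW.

W

Differences from W1: to W2 (Δx, Δy, Δh) = (-80, 325, -1.03); to W3 = (195, 110, +4.58).
Solve a·Δx + b·Δy = Δh: det = (-80)·110 − 195·325 = -72175.
∂h/∂x = [(-1.03)·110 − (+4.58)·325] / -72175 = +0.02219
∂h/∂y = [(-80)·(+4.58) − 195·(-1.03)] / -72175 = +0.002294
Flow = −∇h = (-0.02219 east, -0.002294 north), which points west.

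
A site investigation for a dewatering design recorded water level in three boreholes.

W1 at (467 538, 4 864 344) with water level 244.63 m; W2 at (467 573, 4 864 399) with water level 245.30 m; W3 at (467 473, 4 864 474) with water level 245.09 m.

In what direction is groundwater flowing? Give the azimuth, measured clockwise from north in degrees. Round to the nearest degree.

226°

With h = a·x + b·y + c and W1 as origin, the differences give:
  35·a + 55·b = +0.67
  (-65)·a + 130·b = +0.46
Eliminate b (×130 and ×55, subtract): 8125·a = 61.800 → a = ∂h/∂x = +0.007606
Back-substitute: b = ∂h/∂y = +0.007342.
Flow direction (−∇h) has components (-0.007606 E, -0.007342 N).
Azimuth = atan2(E, N) = atan2(-0.007606, -0.007342) = 226.0° ≈ 226°.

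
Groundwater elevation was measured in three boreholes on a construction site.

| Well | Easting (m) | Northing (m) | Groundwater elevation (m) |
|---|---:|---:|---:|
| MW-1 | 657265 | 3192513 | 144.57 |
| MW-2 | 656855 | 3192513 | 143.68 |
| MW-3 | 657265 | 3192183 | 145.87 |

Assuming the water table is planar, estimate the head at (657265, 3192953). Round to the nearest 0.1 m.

142.8 m

∂h/∂x = (143.68 − 144.57) / (656855 − 657265) = +0.002171
∂h/∂y = (145.87 − 144.57) / (3192183 − 3192513) = -0.003939
h(657265, 3192953) = 144.57 + (+0.002171)·(0) + (-0.003939)·(440) = 144.57 +0.000 -1.733 = 142.837 m.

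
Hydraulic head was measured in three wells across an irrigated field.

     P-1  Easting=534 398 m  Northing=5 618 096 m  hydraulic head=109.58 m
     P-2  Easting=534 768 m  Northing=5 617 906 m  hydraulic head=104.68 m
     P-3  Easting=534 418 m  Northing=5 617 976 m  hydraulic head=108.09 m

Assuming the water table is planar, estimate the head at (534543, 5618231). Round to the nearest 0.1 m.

Three-point gradient (reference P-1): Δ to P-2 = (370, -190, -4.90), Δ to P-3 = (20, -120, -1.49).
∂h/∂x = -0.007510, ∂h/∂y = +0.01117 (det = -40600).
h(534543, 5618231) = 109.58 + (-0.007510)·(145) + (+0.01117)·(135) = 109.58 -1.089 +1.507 = 109.998 m.

110.0 m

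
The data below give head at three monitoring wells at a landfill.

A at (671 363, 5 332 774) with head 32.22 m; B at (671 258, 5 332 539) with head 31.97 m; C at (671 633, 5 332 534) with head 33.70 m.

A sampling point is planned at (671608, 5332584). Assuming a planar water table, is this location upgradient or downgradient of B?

With h = a·x + b·y + c and A as origin, the differences give:
  (-105)·a + (-235)·b = -0.25
  270·a + (-240)·b = +1.48
Eliminate b (×(-240) and ×(-235), subtract): 88650·a = 407.800 → a = ∂h/∂x = +0.004600
Back-substitute: b = ∂h/∂y = -0.0009915.
Head at (671608, 5332584) = 32.22 + (+0.004600)·(245) + (-0.0009915)·(-190) = 33.54 m.
That is higher than the 31.97 m at B, so the point is upgradient.

upgradient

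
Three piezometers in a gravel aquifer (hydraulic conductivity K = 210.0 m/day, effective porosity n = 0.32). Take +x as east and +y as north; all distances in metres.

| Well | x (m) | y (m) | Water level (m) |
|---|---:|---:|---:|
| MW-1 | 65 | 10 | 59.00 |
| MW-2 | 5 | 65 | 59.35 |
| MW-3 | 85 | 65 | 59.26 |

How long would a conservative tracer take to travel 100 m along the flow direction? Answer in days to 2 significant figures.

Taking MW-1 as reference: MW-2−MW-1 = (-60, 55, +0.35); MW-3−MW-1 = (20, 55, +0.26).
Determinant of the coordinate differences = (-60)·55 − 20·55 = -4400.
∂h/∂x = [(+0.35)·55 − (+0.26)·55] / -4400 = -0.001125
∂h/∂y = [(-60)·(+0.26) − 20·(+0.35)] / -4400 = +0.005136
|∇h| = √(-0.001125² + 0.005136²) = 0.005258
Seepage velocity v = K·i/n = 210.0 × 0.005258 / 0.32 = 3.451 m/day.
t = 100 / 3.451 = 28.98 days.

29 days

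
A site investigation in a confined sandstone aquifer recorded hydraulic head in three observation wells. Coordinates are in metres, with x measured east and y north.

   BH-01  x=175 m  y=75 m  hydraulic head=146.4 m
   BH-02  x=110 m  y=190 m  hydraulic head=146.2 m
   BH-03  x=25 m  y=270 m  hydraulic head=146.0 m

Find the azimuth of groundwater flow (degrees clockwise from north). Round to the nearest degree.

300°

With h = a·x + b·y + c and BH-01 as origin, the differences give:
  (-65)·a + 115·b = -0.2
  (-150)·a + 195·b = -0.4
Eliminate b (×195 and ×115, subtract): 4575·a = 7.00 → a = ∂h/∂x = +0.001530
Back-substitute: b = ∂h/∂y = -0.0008743.
Flow direction (−∇h) has components (-0.001530 E, +0.0008743 N).
Azimuth = atan2(E, N) = atan2(-0.001530, +0.0008743) = 299.7° ≈ 300°.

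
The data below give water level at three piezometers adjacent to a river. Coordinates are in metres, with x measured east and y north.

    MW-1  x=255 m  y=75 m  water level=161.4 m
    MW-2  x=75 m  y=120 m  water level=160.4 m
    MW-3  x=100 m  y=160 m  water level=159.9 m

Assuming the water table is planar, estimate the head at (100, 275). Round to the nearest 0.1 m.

Taking MW-1 as reference: MW-2−MW-1 = (-180, 45, -1.0); MW-3−MW-1 = (-155, 85, -1.5).
Solve a·Δx + b·Δy = Δh: det = (-180)·85 − (-155)·45 = -8325.
∂h/∂x = [(-1.0)·85 − (-1.5)·45] / -8325 = +0.002102
∂h/∂y = [(-180)·(-1.5) − (-155)·(-1.0)] / -8325 = -0.01381
h(100, 275) = 161.4 + (+0.002102)·(-155) + (-0.01381)·(200) = 161.4 -0.326 -2.763 = 158.311 m.

158.3 m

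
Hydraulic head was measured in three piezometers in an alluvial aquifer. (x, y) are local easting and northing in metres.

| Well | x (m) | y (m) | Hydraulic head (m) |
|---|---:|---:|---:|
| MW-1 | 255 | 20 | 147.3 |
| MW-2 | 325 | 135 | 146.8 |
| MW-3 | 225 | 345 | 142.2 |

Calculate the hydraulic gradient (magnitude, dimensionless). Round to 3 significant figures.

0.0215

With h = a·x + b·y + c and MW-1 as origin, the differences give:
  70·a + 115·b = -0.5
  (-30)·a + 325·b = -5.1
Eliminate b (×325 and ×115, subtract): 26200·a = 424.00 → a = ∂h/∂x = +0.01618
Back-substitute: b = ∂h/∂y = -0.01420.
|∇h| = √(0.01618² + -0.01420²) = 0.02153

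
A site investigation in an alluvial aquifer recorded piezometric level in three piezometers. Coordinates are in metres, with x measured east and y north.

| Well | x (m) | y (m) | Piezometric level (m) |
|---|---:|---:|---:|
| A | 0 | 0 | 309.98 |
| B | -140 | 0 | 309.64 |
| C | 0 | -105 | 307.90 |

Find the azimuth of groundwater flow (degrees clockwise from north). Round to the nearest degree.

187°

∂h/∂x = (309.64 − 309.98) / (-140 − 0) = +0.002429
∂h/∂y = (307.90 − 309.98) / (-105 − 0) = +0.01981
Flow direction (−∇h) has components (-0.002429 E, -0.01981 N).
Azimuth = atan2(E, N) = atan2(-0.002429, -0.01981) = 187.0° ≈ 187°.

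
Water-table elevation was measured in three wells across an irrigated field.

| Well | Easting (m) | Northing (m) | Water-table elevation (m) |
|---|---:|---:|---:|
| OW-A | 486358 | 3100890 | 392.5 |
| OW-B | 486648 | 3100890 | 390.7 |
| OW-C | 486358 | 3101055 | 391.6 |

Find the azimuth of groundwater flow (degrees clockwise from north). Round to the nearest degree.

049°

∂h/∂x = (390.7 − 392.5) / (486648 − 486358) = -0.006207
∂h/∂y = (391.6 − 392.5) / (3101055 − 3100890) = -0.005455
Flow direction (−∇h) has components (+0.006207 E, +0.005455 N).
Azimuth = atan2(E, N) = atan2(+0.006207, +0.005455) = 48.7° ≈ 049°.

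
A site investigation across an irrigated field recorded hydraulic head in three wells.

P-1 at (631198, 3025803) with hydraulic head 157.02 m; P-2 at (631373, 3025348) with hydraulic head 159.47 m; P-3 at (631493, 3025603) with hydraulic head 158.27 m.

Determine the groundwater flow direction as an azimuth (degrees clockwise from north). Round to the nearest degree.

Differences from P-1: to P-2 (Δx, Δy, Δh) = (175, -455, +2.45); to P-3 = (295, -200, +1.25).
Solve a·Δx + b·Δy = Δh: det = 175·(-200) − 295·(-455) = 99225.
∂h/∂x = [(+2.45)·(-200) − (+1.25)·(-455)] / 99225 = +0.0007937
∂h/∂y = [175·(+1.25) − 295·(+2.45)] / 99225 = -0.005079
Flow direction (−∇h) has components (-0.0007937 E, +0.005079 N).
Azimuth = atan2(E, N) = atan2(-0.0007937, +0.005079) = 351.1° ≈ 351°.

351°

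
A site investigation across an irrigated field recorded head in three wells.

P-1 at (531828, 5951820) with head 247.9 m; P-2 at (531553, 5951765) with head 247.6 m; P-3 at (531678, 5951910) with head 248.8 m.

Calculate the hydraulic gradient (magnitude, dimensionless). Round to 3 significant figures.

Differences from P-1: to P-2 (Δx, Δy, Δh) = (-275, -55, -0.3); to P-3 = (-150, 90, +0.9).
Determinant of the coordinate differences = (-275)·90 − (-150)·(-55) = -33000.
∂h/∂x = [(-0.3)·90 − (+0.9)·(-55)] / -33000 = -0.0006818
∂h/∂y = [(-275)·(+0.9) − (-150)·(-0.3)] / -33000 = +0.008864
|∇h| = √(-0.0006818² + 0.008864²) = 0.00889

0.00889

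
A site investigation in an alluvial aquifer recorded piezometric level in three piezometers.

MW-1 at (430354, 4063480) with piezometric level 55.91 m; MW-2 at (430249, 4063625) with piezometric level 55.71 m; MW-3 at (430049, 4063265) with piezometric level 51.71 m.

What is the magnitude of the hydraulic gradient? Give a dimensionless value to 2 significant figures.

0.011

With h = a·x + b·y + c and MW-1 as origin, the differences give:
  (-105)·a + 145·b = -0.20
  (-305)·a + (-215)·b = -4.20
Eliminate b (×(-215) and ×145, subtract): 66800·a = 652.000 → a = ∂h/∂x = +0.009760
Back-substitute: b = ∂h/∂y = +0.005689.
|∇h| = √(0.009760² + 0.005689²) = 0.0113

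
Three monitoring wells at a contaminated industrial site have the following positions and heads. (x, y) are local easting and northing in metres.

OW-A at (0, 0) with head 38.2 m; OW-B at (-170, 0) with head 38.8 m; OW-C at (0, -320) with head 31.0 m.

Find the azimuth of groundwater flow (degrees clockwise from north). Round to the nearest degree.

∂h/∂x = (38.8 − 38.2) / (-170 − 0) = -0.003529
∂h/∂y = (31.0 − 38.2) / (-320 − 0) = +0.02250
Flow direction (−∇h) has components (+0.003529 E, -0.02250 N).
Azimuth = atan2(E, N) = atan2(+0.003529, -0.02250) = 171.1° ≈ 171°.

171°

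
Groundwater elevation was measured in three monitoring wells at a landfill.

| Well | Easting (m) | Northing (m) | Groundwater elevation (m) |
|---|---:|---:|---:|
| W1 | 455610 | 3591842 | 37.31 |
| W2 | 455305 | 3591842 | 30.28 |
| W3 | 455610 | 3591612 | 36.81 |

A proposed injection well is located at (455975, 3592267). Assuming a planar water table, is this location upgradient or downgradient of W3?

upgradient

∂h/∂x = (30.28 − 37.31) / (455305 − 455610) = +0.02305
∂h/∂y = (36.81 − 37.31) / (3591612 − 3591842) = +0.002174
Head at (455975, 3592267) = 37.31 + (+0.02305)·(365) + (+0.002174)·(425) = 46.65 m.
That is higher than the 36.81 m at W3, so the point is upgradient.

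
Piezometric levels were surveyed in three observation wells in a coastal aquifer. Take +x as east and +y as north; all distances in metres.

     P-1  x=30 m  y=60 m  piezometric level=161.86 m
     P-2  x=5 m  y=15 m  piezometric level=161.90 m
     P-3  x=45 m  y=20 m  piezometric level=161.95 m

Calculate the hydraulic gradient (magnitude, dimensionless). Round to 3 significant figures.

0.00224

Three-point gradient (reference P-1): Δ to P-2 = (-25, -45, +0.04), Δ to P-3 = (15, -40, +0.09).
∂h/∂x = +0.001463, ∂h/∂y = -0.001701 (det = 1675).
|∇h| = √(0.001463² + -0.001701²) = 0.002244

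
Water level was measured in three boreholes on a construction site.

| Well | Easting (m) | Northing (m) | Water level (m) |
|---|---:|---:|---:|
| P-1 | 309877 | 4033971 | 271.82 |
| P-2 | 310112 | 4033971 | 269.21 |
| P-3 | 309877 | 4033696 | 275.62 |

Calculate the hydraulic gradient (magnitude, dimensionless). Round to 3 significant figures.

∂h/∂x = (269.21 − 271.82) / (310112 − 309877) = -0.01111
∂h/∂y = (275.62 − 271.82) / (4033696 − 4033971) = -0.01382
|∇h| = √(-0.01111² + -0.01382²) = 0.01773

0.0177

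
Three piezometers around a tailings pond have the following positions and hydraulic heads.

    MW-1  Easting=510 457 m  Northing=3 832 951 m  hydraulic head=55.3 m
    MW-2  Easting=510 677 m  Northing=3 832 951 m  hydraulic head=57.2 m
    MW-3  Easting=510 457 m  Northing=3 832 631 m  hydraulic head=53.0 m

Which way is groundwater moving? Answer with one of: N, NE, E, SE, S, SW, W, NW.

∂h/∂x = (57.2 − 55.3) / (510677 − 510457) = +0.008636
∂h/∂y = (53.0 − 55.3) / (3832631 − 3832951) = +0.007187
Flow = −∇h = (-0.008636 east, -0.007187 north), which points southwest.

SW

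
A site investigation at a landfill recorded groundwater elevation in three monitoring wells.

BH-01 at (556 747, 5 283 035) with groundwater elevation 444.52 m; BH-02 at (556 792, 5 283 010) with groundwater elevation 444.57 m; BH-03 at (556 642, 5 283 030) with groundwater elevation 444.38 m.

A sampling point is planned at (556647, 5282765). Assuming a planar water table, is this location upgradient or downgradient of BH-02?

downgradient

Taking BH-01 as reference: BH-02−BH-01 = (45, -25, +0.05); BH-03−BH-01 = (-105, -5, -0.14).
Solve a·Δx + b·Δy = Δh: det = 45·(-5) − (-105)·(-25) = -2850.
∂h/∂x = [(+0.05)·(-5) − (-0.14)·(-25)] / -2850 = +0.001316
∂h/∂y = [45·(-0.14) − (-105)·(+0.05)] / -2850 = +0.0003684
Head at (556647, 5282765) = 444.52 + (+0.001316)·(-100) + (+0.0003684)·(-270) = 444.29 m.
That is lower than the 444.57 m at BH-02, so the point is downgradient.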